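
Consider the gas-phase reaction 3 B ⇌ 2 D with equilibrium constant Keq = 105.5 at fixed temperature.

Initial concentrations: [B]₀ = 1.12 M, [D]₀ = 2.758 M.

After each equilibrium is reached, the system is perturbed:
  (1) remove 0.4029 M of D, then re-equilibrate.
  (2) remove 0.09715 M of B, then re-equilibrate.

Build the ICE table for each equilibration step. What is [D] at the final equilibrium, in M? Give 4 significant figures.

[D]_eq = 2.759 M

Q₀ = 5.414 vs Keq = 105.5 ⇒ Q<K, forward
Step 1:
                   B          D
  init          1.12      2.758
  Δ          -0.6606     0.4404
  eq          0.4594      3.198
  solve Keq expr → x = 0.2202; check Q = 105.5
Then remove 0.4029 M of D.
Step 2:
                   B          D
  init        0.4594      2.795
  Δ         -0.03698    0.02465
  eq          0.4224       2.82
  solve Keq expr → x = 0.01233; check Q = 105.5
Then remove 0.09715 M of B.
Step 3:
                   B          D
  init        0.3253       2.82
  Δ          0.09107   -0.06071
  eq          0.4164      2.759
  solve Keq expr → x = -0.03036; check Q = 105.5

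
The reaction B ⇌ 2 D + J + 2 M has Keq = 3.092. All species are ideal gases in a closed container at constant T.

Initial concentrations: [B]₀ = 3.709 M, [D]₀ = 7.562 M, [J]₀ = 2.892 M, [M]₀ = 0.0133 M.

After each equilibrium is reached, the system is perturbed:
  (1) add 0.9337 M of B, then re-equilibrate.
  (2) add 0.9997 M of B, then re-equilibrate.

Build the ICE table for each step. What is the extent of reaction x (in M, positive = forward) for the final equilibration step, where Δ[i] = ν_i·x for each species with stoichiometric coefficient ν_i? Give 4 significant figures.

Q₀ = 0.007887 vs Keq = 3.092 ⇒ Q<K, forward
Step 1:
                  B         D         J         M
  init        3.709     7.562     2.892    0.0133
  Δ         -0.1166    0.2332    0.1166    0.2332
  eq          3.592     7.795     3.009    0.2465
  solve Keq expr → x = 0.1166; check Q = 3.092
Then add 0.9337 M of B.
Step 2:
                  B         D         J         M
  init        4.526     7.795     3.009    0.2465
  Δ        -0.01406   0.02812   0.01406   0.02812
  eq          4.512     7.823     3.023    0.2746
  solve Keq expr → x = 0.01406; check Q = 3.092
Then add 0.9997 M of B.
Step 3:
                  B         D         J         M
  init        5.512     7.823     3.023    0.2746
  Δ        -0.01341   0.02683   0.01341   0.02683
  eq          5.498      7.85     3.036    0.3014
  solve Keq expr → x = 0.01341; check Q = 3.092

x = 0.01341 M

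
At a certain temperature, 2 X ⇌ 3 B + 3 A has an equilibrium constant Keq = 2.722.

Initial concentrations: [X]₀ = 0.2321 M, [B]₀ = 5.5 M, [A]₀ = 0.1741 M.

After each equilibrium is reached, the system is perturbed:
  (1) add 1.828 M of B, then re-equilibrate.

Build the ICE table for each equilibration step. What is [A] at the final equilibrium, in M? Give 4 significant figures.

[A]_eq = 0.08482 M

Q₀ = 16.3 vs Keq = 2.722 ⇒ Q>K, reverse
Step 1:
                  X         B         A
  Initial    0.2321       5.5    0.1741
  Change    0.04353  -0.06529  -0.06529
  Equil      0.2756     5.435    0.1088
  solve Keq expr → x = -0.02176; check Q = 2.722
Then add 1.828 M of B.
Step 2:
                  X         B         A
  Initial    0.2756     7.263    0.1088
  Change    0.01599  -0.02399  -0.02399
  Equil      0.2916     7.239   0.08482
  solve Keq expr → x = -0.007996; check Q = 2.722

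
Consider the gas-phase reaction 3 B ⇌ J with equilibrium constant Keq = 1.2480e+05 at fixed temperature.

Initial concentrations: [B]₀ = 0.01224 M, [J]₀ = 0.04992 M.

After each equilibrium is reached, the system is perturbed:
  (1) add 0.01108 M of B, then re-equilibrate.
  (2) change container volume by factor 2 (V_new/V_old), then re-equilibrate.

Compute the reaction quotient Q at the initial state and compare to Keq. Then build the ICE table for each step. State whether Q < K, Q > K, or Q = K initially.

Q₀ = 2.7223e+04 vs Keq = 1.2480e+05 ⇒ Q<K, forward
Step 1:
                   B          J
  init       0.01224    0.04992
  Δ        -0.004794   0.001598
  eq        0.007446    0.05152
  solve Keq expr → x = 0.001598; check Q = 1.2480e+05
Then add 0.01108 M of B.
Step 2:
                   B          J
  init       0.01853    0.05152
  Δ         -0.01091   0.003636
  eq        0.007617    0.05515
  solve Keq expr → x = 0.003636; check Q = 1.2480e+05
Then change container volume by factor 2 (V_new/V_old).
Step 3:
                   B          J
  init      0.003809    0.02758
  Δ         0.002183 -7.2783e-04
  eq        0.005992    0.02685
  solve Keq expr → x = -7.2783e-04; check Q = 1.2480e+05

Q₀ = 2.7223e+04; Q < K (proceeds forward)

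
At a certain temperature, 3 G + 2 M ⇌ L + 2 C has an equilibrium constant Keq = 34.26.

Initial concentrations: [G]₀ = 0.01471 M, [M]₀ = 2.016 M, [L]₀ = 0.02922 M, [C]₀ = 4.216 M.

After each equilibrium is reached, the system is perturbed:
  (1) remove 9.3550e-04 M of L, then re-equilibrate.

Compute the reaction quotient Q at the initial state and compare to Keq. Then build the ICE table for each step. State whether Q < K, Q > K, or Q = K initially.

Q₀ = 4.0148e+04; Q > K (proceeds reverse)

Q₀ = 4.0148e+04 vs Keq = 34.26 ⇒ Q>K, reverse
Step 1:
                    G           M           L           C
  init        0.01471       2.016     0.02922       4.216
  Δ           0.07151     0.04767    -0.02384    -0.04767
  eq          0.08622       2.064    0.005383       4.168
  solve Keq expr → x = -0.02384; check Q = 34.26
Then remove 9.3550e-04 M of L.
Step 2:
                    G           M           L           C
  init        0.08622       2.064    0.004447       4.168
  Δ         -0.001793   -0.001196  5.9781e-04    0.001196
  eq          0.08443       2.062    0.005045        4.17
  solve Keq expr → x = 5.9781e-04; check Q = 34.26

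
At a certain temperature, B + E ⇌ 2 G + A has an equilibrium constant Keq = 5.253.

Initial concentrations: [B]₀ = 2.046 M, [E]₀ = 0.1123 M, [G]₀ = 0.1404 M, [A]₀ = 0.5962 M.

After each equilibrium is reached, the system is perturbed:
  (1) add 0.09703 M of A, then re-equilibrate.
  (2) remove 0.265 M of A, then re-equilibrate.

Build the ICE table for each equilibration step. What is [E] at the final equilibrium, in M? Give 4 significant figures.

[E]_eq = 0.006493 M

Q₀ = 0.05115 vs Keq = 5.253 ⇒ Q<K, forward
Step 1:
                  B         E         G         A
  I           2.046    0.1123    0.1404    0.5962
  C          -0.104    -0.104    0.2079     0.104
  E           1.942  0.008328    0.3483    0.7002
  solve Keq expr → x = 0.104; check Q = 5.253
Then add 0.09703 M of A.
Step 2:
                  B         E         G         A
  I           1.942  0.008328    0.3483    0.7972
  C        0.001026  0.001026 -0.002052 -0.001026
  E           1.943  0.009354    0.3463    0.7962
  solve Keq expr → x = -0.001026; check Q = 5.253
Then remove 0.265 M of A.
Step 3:
                  B         E         G         A
  I           1.943  0.009354    0.3463    0.5312
  C       -0.002861 -0.002861  0.005722  0.002861
  E            1.94  0.006493     0.352     0.534
  solve Keq expr → x = 0.002861; check Q = 5.253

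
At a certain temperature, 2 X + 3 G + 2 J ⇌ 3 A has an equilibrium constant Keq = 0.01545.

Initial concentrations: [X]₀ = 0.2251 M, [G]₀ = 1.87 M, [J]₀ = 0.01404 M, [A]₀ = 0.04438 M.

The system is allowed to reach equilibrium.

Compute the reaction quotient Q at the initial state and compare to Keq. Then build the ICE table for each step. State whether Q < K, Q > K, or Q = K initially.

Q₀ = 1.338 vs Keq = 0.01545 ⇒ Q>K, reverse
Step 1:
                  X         G         J         A
  init       0.2251      1.87   0.01404   0.04438
  Δ         0.01739   0.02609   0.01739  -0.02609
  eq         0.2425     1.896   0.03143   0.01829
  solve Keq expr → x = -0.008697; check Q = 0.01545

Q₀ = 1.338; Q > K (proceeds reverse)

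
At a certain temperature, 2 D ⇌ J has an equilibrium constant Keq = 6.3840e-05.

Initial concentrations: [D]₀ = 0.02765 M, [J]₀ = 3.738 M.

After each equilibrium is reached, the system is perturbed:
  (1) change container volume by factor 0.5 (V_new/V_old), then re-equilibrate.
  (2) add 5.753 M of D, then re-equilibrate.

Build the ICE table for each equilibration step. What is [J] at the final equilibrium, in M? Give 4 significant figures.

Q₀ = 4889 vs Keq = 6.3840e-05 ⇒ Q>K, reverse
Step 1:
                    D           J
  I           0.02765       3.738
  C             7.469      -3.734
  E             7.496    0.003588
  solve Keq expr → x = -3.734; check Q = 6.3840e-05
Then change container volume by factor 0.5 (V_new/V_old).
Step 2:
                    D           J
  I             14.99    0.007175
  C           -0.0143    0.007148
  E             14.98     0.01432
  solve Keq expr → x = 0.007148; check Q = 6.3840e-05
Then add 5.753 M of D.
Step 3:
                    D           J
  I             20.73     0.01432
  C          -0.02609     0.01305
  E             20.71     0.02737
  solve Keq expr → x = 0.01305; check Q = 6.3840e-05

[J]_eq = 0.02737 M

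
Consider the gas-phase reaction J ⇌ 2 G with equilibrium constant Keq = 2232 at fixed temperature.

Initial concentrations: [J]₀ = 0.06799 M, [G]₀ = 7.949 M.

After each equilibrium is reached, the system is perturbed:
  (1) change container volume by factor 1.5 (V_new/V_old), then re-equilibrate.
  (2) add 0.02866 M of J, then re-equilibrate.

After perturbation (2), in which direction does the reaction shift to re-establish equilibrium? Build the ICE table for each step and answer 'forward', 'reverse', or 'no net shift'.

Q₀ = 929.4 vs Keq = 2232 ⇒ Q<K, forward
Step 1:
                    J           G
  Initial     0.06799       7.949
  Change     -0.03912     0.07824
  Equil       0.02887       8.027
  solve Keq expr → x = 0.03912; check Q = 2232
Then change container volume by factor 1.5 (V_new/V_old).
Step 2:
                    J           G
  Initial     0.01925       5.351
  Change    -0.006354     0.01271
  Equil       0.01289       5.364
  solve Keq expr → x = 0.006354; check Q = 2232
Then add 0.02866 M of J.
Step 3:
                    J           G
  Initial     0.04155       5.364
  Change     -0.02839     0.05677
  Equil       0.01317       5.421
  solve Keq expr → x = 0.02839; check Q = 2232

Direction: forward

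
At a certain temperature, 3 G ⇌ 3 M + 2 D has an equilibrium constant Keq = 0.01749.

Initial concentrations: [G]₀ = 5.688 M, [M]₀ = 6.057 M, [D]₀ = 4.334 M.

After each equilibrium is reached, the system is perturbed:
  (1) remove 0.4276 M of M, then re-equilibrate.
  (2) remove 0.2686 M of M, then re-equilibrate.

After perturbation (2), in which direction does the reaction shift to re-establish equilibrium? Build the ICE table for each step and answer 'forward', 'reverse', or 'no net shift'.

Direction: forward

Q₀ = 22.68 vs Keq = 0.01749 ⇒ Q>K, reverse
Step 1:
                  G         M         D
  I           5.688     6.057     4.334
  C           4.158    -4.158    -2.772
  E           9.846     1.899     1.562
  solve Keq expr → x = -1.386; check Q = 0.01749
Then remove 0.4276 M of M.
Step 2:
                  G         M         D
  I           9.846     1.471     1.562
  C         -0.2552    0.2552    0.1701
  E           9.591     1.726     1.732
  solve Keq expr → x = 0.08507; check Q = 0.01749
Then remove 0.2686 M of M.
Step 3:
                  G         M         D
  I           9.591     1.458     1.732
  C         -0.1686    0.1686    0.1124
  E           9.422     1.626     1.844
  solve Keq expr → x = 0.05621; check Q = 0.01749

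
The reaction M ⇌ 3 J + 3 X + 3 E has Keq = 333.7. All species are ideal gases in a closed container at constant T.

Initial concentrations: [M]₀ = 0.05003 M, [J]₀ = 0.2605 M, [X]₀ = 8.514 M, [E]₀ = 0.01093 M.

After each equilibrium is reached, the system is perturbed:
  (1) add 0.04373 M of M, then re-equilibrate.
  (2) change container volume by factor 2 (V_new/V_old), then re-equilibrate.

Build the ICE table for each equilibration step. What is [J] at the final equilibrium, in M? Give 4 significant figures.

Q₀ = 2.8474e-04 vs Keq = 333.7 ⇒ Q<K, forward
Step 1:
                  M         J         X         E
  init      0.05003    0.2605     8.514   0.01093
  Δ        -0.04949    0.1485    0.1485    0.1485
  eq      5.3966e-04     0.409     8.662    0.1594
  solve Keq expr → x = 0.04949; check Q = 333.7
Then add 0.04373 M of M.
Step 2:
                  M         J         X         E
  init      0.04427     0.409     8.662    0.1594
  Δ        -0.03827    0.1148    0.1148    0.1148
  eq       0.006003    0.5238     8.777    0.2742
  solve Keq expr → x = 0.03827; check Q = 333.7
Then change container volume by factor 2 (V_new/V_old).
Step 3:
                  M         J         X         E
  init     0.003001    0.2619     4.389    0.1371
  Δ       -0.002986  0.008957  0.008957  0.008957
  eq      1.5777e-05    0.2708     4.398    0.1461
  solve Keq expr → x = 0.002986; check Q = 333.7

[J]_eq = 0.2708 M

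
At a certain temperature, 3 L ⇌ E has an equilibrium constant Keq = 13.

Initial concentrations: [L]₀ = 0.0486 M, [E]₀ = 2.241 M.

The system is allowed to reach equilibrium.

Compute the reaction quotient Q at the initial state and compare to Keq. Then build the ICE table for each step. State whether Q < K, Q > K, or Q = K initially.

Q₀ = 1.9522e+04; Q > K (proceeds reverse)

Q₀ = 1.9522e+04 vs Keq = 13 ⇒ Q>K, reverse
Step 1:
                  L         E
  init       0.0486     2.241
  Δ           0.494   -0.1647
  eq         0.5426     2.076
  solve Keq expr → x = -0.1647; check Q = 13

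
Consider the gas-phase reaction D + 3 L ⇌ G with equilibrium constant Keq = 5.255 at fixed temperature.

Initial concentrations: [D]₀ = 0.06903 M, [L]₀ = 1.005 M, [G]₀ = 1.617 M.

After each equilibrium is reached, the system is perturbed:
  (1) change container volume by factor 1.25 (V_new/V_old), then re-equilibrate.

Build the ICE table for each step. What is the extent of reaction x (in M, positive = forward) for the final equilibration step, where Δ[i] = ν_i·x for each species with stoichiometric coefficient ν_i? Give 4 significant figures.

x = -0.04057 M

Q₀ = 23.08 vs Keq = 5.255 ⇒ Q>K, reverse
Step 1:
                    D           L           G
  init        0.06903       1.005       1.617
  Δ           0.08116      0.2435    -0.08116
  eq           0.1502       1.248       1.536
  solve Keq expr → x = -0.08116; check Q = 5.255
Then change container volume by factor 1.25 (V_new/V_old).
Step 2:
                    D           L           G
  init         0.1202      0.9988       1.229
  Δ           0.04057      0.1217    -0.04057
  eq           0.1607        1.12       1.188
  solve Keq expr → x = -0.04057; check Q = 5.255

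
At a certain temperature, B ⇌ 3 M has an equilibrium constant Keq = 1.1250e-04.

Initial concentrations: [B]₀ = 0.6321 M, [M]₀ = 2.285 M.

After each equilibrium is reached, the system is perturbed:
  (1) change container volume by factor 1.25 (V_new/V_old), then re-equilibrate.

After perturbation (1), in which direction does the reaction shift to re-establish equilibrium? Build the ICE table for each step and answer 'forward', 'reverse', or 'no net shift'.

Direction: forward

Q₀ = 18.87 vs Keq = 1.1250e-04 ⇒ Q>K, reverse
Step 1:
                  B         M
  I          0.6321     2.285
  C          0.7438    -2.231
  E           1.376   0.05369
  solve Keq expr → x = -0.7438; check Q = 1.1250e-04
Then change container volume by factor 1.25 (V_new/V_old).
Step 2:
                  B         M
  I           1.101   0.04295
  C       -0.002285  0.006855
  E           1.098   0.04981
  solve Keq expr → x = 0.002285; check Q = 1.1250e-04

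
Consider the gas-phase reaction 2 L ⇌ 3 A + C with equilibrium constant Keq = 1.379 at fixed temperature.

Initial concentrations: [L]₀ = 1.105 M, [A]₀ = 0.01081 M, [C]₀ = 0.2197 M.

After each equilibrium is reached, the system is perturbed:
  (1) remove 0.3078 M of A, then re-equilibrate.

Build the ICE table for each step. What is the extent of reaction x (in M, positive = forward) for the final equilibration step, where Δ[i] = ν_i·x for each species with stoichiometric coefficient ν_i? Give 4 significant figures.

Q₀ = 2.2729e-07 vs Keq = 1.379 ⇒ Q<K, forward
Step 1:
                  L         A         C
  Initial     1.105   0.01081    0.2197
  Change    -0.5888    0.8832    0.2944
  Equil      0.5162    0.8941    0.5141
  solve Keq expr → x = 0.2944; check Q = 1.379
Then remove 0.3078 M of A.
Step 2:
                  L         A         C
  Initial    0.5162    0.5863    0.5141
  Change     -0.105    0.1575    0.0525
  Equil      0.4112    0.7438    0.5666
  solve Keq expr → x = 0.0525; check Q = 1.379

x = 0.0525 M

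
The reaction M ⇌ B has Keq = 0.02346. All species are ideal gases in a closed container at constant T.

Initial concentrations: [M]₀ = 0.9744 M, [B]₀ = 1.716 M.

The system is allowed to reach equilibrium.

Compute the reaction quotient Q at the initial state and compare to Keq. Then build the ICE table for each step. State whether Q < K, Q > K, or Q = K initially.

Q₀ = 1.761; Q > K (proceeds reverse)

Q₀ = 1.761 vs Keq = 0.02346 ⇒ Q>K, reverse
Step 1:
                   M          B
  I           0.9744      1.716
  C            1.654     -1.654
  E            2.629    0.06167
  solve Keq expr → x = -1.654; check Q = 0.02346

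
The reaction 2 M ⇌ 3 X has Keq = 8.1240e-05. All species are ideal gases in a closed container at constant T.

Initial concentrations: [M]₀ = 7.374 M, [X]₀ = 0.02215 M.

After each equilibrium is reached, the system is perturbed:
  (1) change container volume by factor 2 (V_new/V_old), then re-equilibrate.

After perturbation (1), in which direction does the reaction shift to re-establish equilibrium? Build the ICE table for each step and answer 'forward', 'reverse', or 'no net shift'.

Direction: forward

Q₀ = 1.9985e-07 vs Keq = 8.1240e-05 ⇒ Q<K, forward
Step 1:
                    M           X
  init          7.374     0.02215
  Δ          -0.09369      0.1405
  eq             7.28      0.1627
  solve Keq expr → x = 0.04685; check Q = 8.1240e-05
Then change container volume by factor 2 (V_new/V_old).
Step 2:
                    M           X
  init           3.64     0.08134
  Δ          -0.01392     0.02088
  eq            3.626      0.1022
  solve Keq expr → x = 0.006961; check Q = 8.1240e-05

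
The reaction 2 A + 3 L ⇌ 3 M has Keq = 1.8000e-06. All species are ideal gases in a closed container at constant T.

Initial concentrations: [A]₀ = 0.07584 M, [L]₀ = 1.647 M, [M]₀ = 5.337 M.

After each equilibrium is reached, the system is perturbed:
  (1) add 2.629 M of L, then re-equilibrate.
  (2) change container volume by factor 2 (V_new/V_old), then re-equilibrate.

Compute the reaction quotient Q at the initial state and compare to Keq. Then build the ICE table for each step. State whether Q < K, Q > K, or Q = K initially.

Q₀ = 5916 vs Keq = 1.8000e-06 ⇒ Q>K, reverse
Step 1:
                    A           L           M
  Initial     0.07584       1.647       5.337
  Change        3.431       5.146      -5.146
  Equil         3.507       6.793      0.1907
  solve Keq expr → x = -1.715; check Q = 1.8000e-06
Then add 2.629 M of L.
Step 2:
                    A           L           M
  Initial       3.507       9.422      0.1907
  Change     -0.04636    -0.06954     0.06954
  Equil          3.46       9.353      0.2603
  solve Keq expr → x = 0.02318; check Q = 1.8000e-06
Then change container volume by factor 2 (V_new/V_old).
Step 3:
                    A           L           M
  Initial        1.73       4.676      0.1301
  Change      0.03091     0.04636    -0.04636
  Equil         1.761       4.723     0.08378
  solve Keq expr → x = -0.01545; check Q = 1.8000e-06

Q₀ = 5916; Q > K (proceeds reverse)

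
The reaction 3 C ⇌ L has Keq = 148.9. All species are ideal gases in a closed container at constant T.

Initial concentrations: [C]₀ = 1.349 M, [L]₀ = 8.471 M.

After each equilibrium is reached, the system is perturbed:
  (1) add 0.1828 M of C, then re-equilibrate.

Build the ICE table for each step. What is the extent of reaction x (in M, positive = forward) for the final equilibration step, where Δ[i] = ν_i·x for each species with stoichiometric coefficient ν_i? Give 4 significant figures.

Q₀ = 3.451 vs Keq = 148.9 ⇒ Q<K, forward
Step 1:
                    C           L
  Initial       1.349       8.471
  Change      -0.9596      0.3199
  Equil        0.3894       8.791
  solve Keq expr → x = 0.3199; check Q = 148.9
Then add 0.1828 M of C.
Step 2:
                    C           L
  Initial      0.5722       8.791
  Change      -0.1819     0.06064
  Equil        0.3903       8.852
  solve Keq expr → x = 0.06064; check Q = 148.9

x = 0.06064 M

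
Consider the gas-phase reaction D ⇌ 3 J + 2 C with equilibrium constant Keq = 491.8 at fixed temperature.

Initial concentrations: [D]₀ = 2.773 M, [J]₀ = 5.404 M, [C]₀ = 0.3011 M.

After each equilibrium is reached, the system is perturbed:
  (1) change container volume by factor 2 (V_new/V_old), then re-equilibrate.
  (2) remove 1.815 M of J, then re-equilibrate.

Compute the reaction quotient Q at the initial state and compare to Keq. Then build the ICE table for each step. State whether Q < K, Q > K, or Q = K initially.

Q₀ = 5.16; Q < K (proceeds forward)

Q₀ = 5.16 vs Keq = 491.8 ⇒ Q<K, forward
Step 1:
                    D           J           C
  init          2.773       5.404      0.3011
  Δ           -0.6557       1.967       1.311
  eq            2.117       7.371       1.612
  solve Keq expr → x = 0.6557; check Q = 491.8
Then change container volume by factor 2 (V_new/V_old).
Step 2:
                    D           J           C
  init          1.059       3.686      0.8062
  Δ           -0.4127       1.238      0.8253
  eq            0.646       4.923       1.632
  solve Keq expr → x = 0.4127; check Q = 491.8
Then remove 1.815 M of J.
Step 3:
                    D           J           C
  init          0.646       3.108       1.632
  Δ           -0.2062      0.6186      0.4124
  eq           0.4398       3.727       2.044
  solve Keq expr → x = 0.2062; check Q = 491.8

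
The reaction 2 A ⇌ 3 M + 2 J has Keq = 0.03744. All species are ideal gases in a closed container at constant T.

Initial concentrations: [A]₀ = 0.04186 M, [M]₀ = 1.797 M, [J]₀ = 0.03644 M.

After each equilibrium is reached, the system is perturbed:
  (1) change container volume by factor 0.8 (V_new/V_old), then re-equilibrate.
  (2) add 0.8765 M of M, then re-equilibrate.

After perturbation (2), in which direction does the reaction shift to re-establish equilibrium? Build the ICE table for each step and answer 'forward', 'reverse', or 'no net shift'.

Direction: reverse

Q₀ = 4.397 vs Keq = 0.03744 ⇒ Q>K, reverse
Step 1:
                  A         M         J
  I         0.04186     1.797   0.03644
  C         0.03041  -0.04561  -0.03041
  E         0.07227     1.751  0.006033
  solve Keq expr → x = -0.0152; check Q = 0.03744
Then change container volume by factor 0.8 (V_new/V_old).
Step 2:
                  A         M         J
  I         0.09033     2.189  0.007541
  C        0.002013  -0.00302 -0.002013
  E         0.09235     2.186  0.005528
  solve Keq expr → x = -0.001007; check Q = 0.03744
Then add 0.8765 M of M.
Step 3:
                  A         M         J
  I         0.09235     3.063  0.005528
  C        0.002112 -0.003169 -0.002112
  E         0.09446      3.06  0.003415
  solve Keq expr → x = -0.001056; check Q = 0.03744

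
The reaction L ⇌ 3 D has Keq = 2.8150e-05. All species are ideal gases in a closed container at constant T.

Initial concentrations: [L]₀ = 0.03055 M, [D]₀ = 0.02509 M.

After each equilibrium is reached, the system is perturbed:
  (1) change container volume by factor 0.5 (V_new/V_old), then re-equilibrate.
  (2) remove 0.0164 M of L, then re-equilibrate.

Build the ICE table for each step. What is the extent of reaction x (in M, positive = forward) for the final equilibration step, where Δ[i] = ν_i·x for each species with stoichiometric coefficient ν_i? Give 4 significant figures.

x = -3.3496e-04 M

Q₀ = 5.1700e-04 vs Keq = 2.8150e-05 ⇒ Q>K, reverse
Step 1:
                    L           D
  Initial     0.03055     0.02509
  Change     0.005028    -0.01508
  Equil       0.03558     0.01001
  solve Keq expr → x = -0.005028; check Q = 2.8150e-05
Then change container volume by factor 0.5 (V_new/V_old).
Step 2:
                    L           D
  Initial     0.07116     0.02001
  Change     0.002421   -0.007263
  Equil       0.07358     0.01275
  solve Keq expr → x = -0.002421; check Q = 2.8150e-05
Then remove 0.0164 M of L.
Step 3:
                    L           D
  Initial     0.05718     0.01275
  Change   3.3496e-04   -0.001005
  Equil       0.05751     0.01174
  solve Keq expr → x = -3.3496e-04; check Q = 2.8150e-05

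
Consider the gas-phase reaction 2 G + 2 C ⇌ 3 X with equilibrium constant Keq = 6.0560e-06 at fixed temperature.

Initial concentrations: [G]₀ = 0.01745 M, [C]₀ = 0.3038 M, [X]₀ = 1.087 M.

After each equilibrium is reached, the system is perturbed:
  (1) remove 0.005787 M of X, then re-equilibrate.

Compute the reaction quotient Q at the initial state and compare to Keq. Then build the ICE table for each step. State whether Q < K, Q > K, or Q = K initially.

Q₀ = 4.5701e+04 vs Keq = 6.0560e-06 ⇒ Q>K, reverse
Step 1:
                  G         C         X
  Initial   0.01745    0.3038     1.087
  Change     0.7147    0.7147    -1.072
  Equil      0.7321     1.018   0.01499
  solve Keq expr → x = -0.3573; check Q = 6.0560e-06
Then remove 0.005787 M of X.
Step 2:
                  G         C         X
  Initial    0.7321     1.018  0.009201
  Change  -0.003799 -0.003799  0.005698
  Equil      0.7283     1.015    0.0149
  solve Keq expr → x = 0.001899; check Q = 6.0560e-06

Q₀ = 4.5701e+04; Q > K (proceeds reverse)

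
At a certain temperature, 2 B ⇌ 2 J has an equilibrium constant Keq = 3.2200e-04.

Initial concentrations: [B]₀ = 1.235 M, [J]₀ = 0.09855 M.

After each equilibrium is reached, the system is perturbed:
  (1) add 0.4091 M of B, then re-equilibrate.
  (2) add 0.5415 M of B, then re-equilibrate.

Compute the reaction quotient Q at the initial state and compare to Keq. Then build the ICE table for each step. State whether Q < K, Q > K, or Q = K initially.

Q₀ = 0.006368 vs Keq = 3.2200e-04 ⇒ Q>K, reverse
Step 1:
                  B         J
  init        1.235   0.09855
  Δ         0.07504  -0.07504
  eq           1.31   0.02351
  solve Keq expr → x = -0.03752; check Q = 3.2200e-04
Then add 0.4091 M of B.
Step 2:
                  B         J
  init        1.719   0.02351
  Δ       -0.007212  0.007212
  eq          1.712   0.03072
  solve Keq expr → x = 0.003606; check Q = 3.2200e-04
Then add 0.5415 M of B.
Step 3:
                  B         J
  init        2.253   0.03072
  Δ       -0.009546  0.009546
  eq          2.244   0.04027
  solve Keq expr → x = 0.004773; check Q = 3.2200e-04

Q₀ = 0.006368; Q > K (proceeds reverse)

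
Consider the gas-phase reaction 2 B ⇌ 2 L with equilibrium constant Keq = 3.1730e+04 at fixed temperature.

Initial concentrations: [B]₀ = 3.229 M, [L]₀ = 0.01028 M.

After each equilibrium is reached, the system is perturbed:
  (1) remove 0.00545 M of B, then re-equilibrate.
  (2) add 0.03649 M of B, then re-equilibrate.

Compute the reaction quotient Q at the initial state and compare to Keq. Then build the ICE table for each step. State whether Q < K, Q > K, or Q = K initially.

Q₀ = 1.0136e-05 vs Keq = 3.1730e+04 ⇒ Q<K, forward
Step 1:
                   B          L
  I            3.229    0.01028
  C           -3.211      3.211
  E          0.01808      3.221
  solve Keq expr → x = 1.605; check Q = 3.1730e+04
Then remove 0.00545 M of B.
Step 2:
                   B          L
  I          0.01263      3.221
  C          0.00542   -0.00542
  E          0.01805      3.216
  solve Keq expr → x = -0.00271; check Q = 3.1730e+04
Then add 0.03649 M of B.
Step 3:
                   B          L
  I          0.05454      3.216
  C         -0.03629    0.03629
  E          0.01826      3.252
  solve Keq expr → x = 0.01814; check Q = 3.1730e+04

Q₀ = 1.0136e-05; Q < K (proceeds forward)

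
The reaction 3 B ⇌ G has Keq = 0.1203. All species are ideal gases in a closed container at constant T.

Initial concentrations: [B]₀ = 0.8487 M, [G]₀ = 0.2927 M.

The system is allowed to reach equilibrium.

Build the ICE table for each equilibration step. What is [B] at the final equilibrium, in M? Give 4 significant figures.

[B]_eq = 1.161 M

Q₀ = 0.4788 vs Keq = 0.1203 ⇒ Q>K, reverse
Step 1:
                    B           G
  Initial      0.8487      0.2927
  Change       0.3127     -0.1042
  Equil         1.161      0.1885
  solve Keq expr → x = -0.1042; check Q = 0.1203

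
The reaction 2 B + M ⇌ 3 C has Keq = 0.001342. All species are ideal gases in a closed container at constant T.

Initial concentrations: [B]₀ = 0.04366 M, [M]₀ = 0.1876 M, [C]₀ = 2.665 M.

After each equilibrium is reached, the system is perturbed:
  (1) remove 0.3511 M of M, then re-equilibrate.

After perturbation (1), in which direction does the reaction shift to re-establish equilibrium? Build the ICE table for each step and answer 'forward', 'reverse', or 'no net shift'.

Q₀ = 5.2929e+04 vs Keq = 0.001342 ⇒ Q>K, reverse
Step 1:
                   B          M          C
  init       0.04366     0.1876      2.665
  Δ            1.671     0.8353     -2.506
  eq           1.714      1.023     0.1592
  solve Keq expr → x = -0.8353; check Q = 0.001342
Then remove 0.3511 M of M.
Step 2:
                   B          M          C
  init         1.714     0.6718     0.1592
  Δ          0.01311   0.006554   -0.01966
  eq           1.727     0.6783     0.1395
  solve Keq expr → x = -0.006554; check Q = 0.001342

Direction: reverse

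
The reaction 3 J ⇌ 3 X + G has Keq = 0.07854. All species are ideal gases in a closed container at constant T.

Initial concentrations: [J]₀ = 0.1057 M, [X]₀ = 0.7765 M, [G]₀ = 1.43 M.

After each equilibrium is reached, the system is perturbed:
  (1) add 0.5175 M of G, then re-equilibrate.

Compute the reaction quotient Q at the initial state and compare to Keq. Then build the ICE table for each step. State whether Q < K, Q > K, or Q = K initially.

Q₀ = 566.9 vs Keq = 0.07854 ⇒ Q>K, reverse
Step 1:
                  J         X         G
  I          0.1057    0.7765      1.43
  C          0.5258   -0.5258   -0.1753
  E          0.6315    0.2507     1.255
  solve Keq expr → x = -0.1753; check Q = 0.07854
Then add 0.5175 M of G.
Step 2:
                  J         X         G
  I          0.6315    0.2507     1.772
  C         0.01992  -0.01992 -0.006641
  E          0.6514    0.2308     1.766
  solve Keq expr → x = -0.006641; check Q = 0.07854

Q₀ = 566.9; Q > K (proceeds reverse)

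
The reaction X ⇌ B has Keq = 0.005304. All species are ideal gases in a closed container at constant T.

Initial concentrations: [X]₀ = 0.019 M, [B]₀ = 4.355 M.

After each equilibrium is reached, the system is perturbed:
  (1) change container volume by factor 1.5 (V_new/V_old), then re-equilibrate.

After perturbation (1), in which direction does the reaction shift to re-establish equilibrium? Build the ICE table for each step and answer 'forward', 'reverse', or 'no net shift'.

Direction: no net shift

Q₀ = 229.2 vs Keq = 0.005304 ⇒ Q>K, reverse
Step 1:
                  X         B
  Initial     0.019     4.355
  Change      4.332    -4.332
  Equil       4.351   0.02308
  solve Keq expr → x = -4.332; check Q = 0.005304
Then change container volume by factor 1.5 (V_new/V_old).
Step 2:
                  X         B
  Initial     2.901   0.01538
  Change          0         0
  Equil       2.901   0.01538
  solve Keq expr → x = 0; check Q = 0.005304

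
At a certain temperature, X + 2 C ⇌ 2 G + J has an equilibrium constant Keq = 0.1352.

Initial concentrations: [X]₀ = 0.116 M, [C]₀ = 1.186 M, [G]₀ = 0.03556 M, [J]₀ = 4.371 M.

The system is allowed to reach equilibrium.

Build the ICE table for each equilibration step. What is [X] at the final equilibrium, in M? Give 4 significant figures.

[X]_eq = 0.1014 M

Q₀ = 0.03387 vs Keq = 0.1352 ⇒ Q<K, forward
Step 1:
                    X           C           G           J
  I             0.116       1.186     0.03556       4.371
  C          -0.01457    -0.02913     0.02913     0.01457
  E            0.1014       1.157     0.06469       4.386
  solve Keq expr → x = 0.01457; check Q = 0.1352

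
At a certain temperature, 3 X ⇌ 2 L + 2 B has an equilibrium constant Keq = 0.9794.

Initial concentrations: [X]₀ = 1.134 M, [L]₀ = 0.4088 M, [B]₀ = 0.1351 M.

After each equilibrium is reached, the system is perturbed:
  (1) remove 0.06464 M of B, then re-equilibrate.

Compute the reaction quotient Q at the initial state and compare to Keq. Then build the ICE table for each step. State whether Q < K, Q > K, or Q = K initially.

Q₀ = 0.002092 vs Keq = 0.9794 ⇒ Q<K, forward
Step 1:
                   X          L          B
  I            1.134     0.4088     0.1351
  C          -0.5765     0.3843     0.3843
  E           0.5575     0.7931     0.5194
  solve Keq expr → x = 0.1922; check Q = 0.9794
Then remove 0.06464 M of B.
Step 2:
                   X          L          B
  I           0.5575     0.7931     0.4548
  C         -0.02644    0.01763    0.01763
  E           0.5311     0.8108     0.4724
  solve Keq expr → x = 0.008814; check Q = 0.9794

Q₀ = 0.002092; Q < K (proceeds forward)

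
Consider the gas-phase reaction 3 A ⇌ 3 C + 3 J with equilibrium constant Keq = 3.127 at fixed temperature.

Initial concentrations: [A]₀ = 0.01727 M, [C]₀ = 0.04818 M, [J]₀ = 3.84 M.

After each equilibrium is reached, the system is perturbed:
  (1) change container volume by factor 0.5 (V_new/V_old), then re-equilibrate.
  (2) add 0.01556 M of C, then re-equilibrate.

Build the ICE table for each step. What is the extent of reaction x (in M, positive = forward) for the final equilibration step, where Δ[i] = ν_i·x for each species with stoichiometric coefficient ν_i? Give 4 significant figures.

x = -0.004339 M

Q₀ = 1229 vs Keq = 3.127 ⇒ Q>K, reverse
Step 1:
                   A          C          J
  init       0.01727    0.04818       3.84
  Δ          0.03003   -0.03003   -0.03003
  eq          0.0473    0.01815       3.81
  solve Keq expr → x = -0.01001; check Q = 3.127
Then change container volume by factor 0.5 (V_new/V_old).
Step 2:
                   A          C          J
  init       0.09459    0.03631       7.62
  Δ           0.0152    -0.0152    -0.0152
  eq          0.1098    0.02111      7.605
  solve Keq expr → x = -0.005065; check Q = 3.127
Then add 0.01556 M of C.
Step 3:
                   A          C          J
  init        0.1098    0.03667      7.605
  Δ          0.01302   -0.01302   -0.01302
  eq          0.1228    0.02365      7.592
  solve Keq expr → x = -0.004339; check Q = 3.127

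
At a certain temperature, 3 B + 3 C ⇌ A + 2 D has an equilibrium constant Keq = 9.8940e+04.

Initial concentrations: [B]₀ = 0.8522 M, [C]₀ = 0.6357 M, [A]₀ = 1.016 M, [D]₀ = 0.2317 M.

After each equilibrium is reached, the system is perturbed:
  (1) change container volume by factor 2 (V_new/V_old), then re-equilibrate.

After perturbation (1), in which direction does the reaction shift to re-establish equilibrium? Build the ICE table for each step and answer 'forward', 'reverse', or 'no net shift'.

Direction: reverse

Q₀ = 0.3431 vs Keq = 9.8940e+04 ⇒ Q<K, forward
Step 1:
                    B           C           A           D
  I            0.8522      0.6357       1.016      0.2317
  C           -0.5755     -0.5755      0.1918      0.3837
  E            0.2767      0.0602       1.208      0.6154
  solve Keq expr → x = 0.1918; check Q = 9.8940e+04
Then change container volume by factor 2 (V_new/V_old).
Step 2:
                    B           C           A           D
  I            0.1384      0.0301      0.6039      0.3077
  C           0.02055     0.02055   -0.006851     -0.0137
  E            0.1589     0.05066      0.5971       0.294
  solve Keq expr → x = -0.006851; check Q = 9.8940e+04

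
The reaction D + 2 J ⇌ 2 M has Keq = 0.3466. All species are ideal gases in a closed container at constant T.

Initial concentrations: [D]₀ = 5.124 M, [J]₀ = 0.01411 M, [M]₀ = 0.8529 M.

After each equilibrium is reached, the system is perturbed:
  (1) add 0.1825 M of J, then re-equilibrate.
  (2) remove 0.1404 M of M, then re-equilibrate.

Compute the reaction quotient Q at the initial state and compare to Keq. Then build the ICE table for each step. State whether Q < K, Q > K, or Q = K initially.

Q₀ = 713.1 vs Keq = 0.3466 ⇒ Q>K, reverse
Step 1:
                    D           J           M
  Initial       5.124     0.01411      0.8529
  Change        0.177       0.354      -0.354
  Equil         5.301      0.3681      0.4989
  solve Keq expr → x = -0.177; check Q = 0.3466
Then add 0.1825 M of J.
Step 2:
                    D           J           M
  Initial       5.301      0.5506      0.4989
  Change     -0.05188     -0.1038      0.1038
  Equil         5.249      0.4468      0.6027
  solve Keq expr → x = 0.05188; check Q = 0.3466
Then remove 0.1404 M of M.
Step 3:
                    D           J           M
  Initial       5.249      0.4468      0.4623
  Change     -0.02957    -0.05915     0.05915
  Equil          5.22      0.3877      0.5214
  solve Keq expr → x = 0.02957; check Q = 0.3466

Q₀ = 713.1; Q > K (proceeds reverse)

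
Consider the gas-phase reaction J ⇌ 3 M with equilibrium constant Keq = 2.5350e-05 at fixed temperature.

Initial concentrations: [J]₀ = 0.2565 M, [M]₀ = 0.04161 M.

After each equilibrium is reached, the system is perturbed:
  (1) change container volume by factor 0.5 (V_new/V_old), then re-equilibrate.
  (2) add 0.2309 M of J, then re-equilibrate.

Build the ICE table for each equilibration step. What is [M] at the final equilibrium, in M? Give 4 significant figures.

Q₀ = 2.8087e-04 vs Keq = 2.5350e-05 ⇒ Q>K, reverse
Step 1:
                  J         M
  init       0.2565   0.04161
  Δ        0.007588  -0.02276
  eq         0.2641   0.01885
  solve Keq expr → x = -0.007588; check Q = 2.5350e-05
Then change container volume by factor 0.5 (V_new/V_old).
Step 2:
                  J         M
  init       0.5282   0.03769
  Δ        0.004626  -0.01388
  eq         0.5328   0.02381
  solve Keq expr → x = -0.004626; check Q = 2.5350e-05
Then add 0.2309 M of J.
Step 3:
                  J         M
  init       0.7637   0.02381
  Δ       -0.001008  0.003025
  eq         0.7627   0.02684
  solve Keq expr → x = 0.001008; check Q = 2.5350e-05

[M]_eq = 0.02684 M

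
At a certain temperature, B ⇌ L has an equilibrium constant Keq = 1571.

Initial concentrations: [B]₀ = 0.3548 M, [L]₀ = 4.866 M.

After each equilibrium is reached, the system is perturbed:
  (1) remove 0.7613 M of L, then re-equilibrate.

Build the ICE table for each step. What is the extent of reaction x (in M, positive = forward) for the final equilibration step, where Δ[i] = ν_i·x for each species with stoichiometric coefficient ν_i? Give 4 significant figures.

x = 4.8429e-04 M

Q₀ = 13.71 vs Keq = 1571 ⇒ Q<K, forward
Step 1:
                    B           L
  Initial      0.3548       4.866
  Change      -0.3515      0.3515
  Equil      0.003321       5.217
  solve Keq expr → x = 0.3515; check Q = 1571
Then remove 0.7613 M of L.
Step 2:
                    B           L
  Initial    0.003321       4.456
  Change  -4.8429e-04  4.8429e-04
  Equil      0.002837       4.457
  solve Keq expr → x = 4.8429e-04; check Q = 1571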